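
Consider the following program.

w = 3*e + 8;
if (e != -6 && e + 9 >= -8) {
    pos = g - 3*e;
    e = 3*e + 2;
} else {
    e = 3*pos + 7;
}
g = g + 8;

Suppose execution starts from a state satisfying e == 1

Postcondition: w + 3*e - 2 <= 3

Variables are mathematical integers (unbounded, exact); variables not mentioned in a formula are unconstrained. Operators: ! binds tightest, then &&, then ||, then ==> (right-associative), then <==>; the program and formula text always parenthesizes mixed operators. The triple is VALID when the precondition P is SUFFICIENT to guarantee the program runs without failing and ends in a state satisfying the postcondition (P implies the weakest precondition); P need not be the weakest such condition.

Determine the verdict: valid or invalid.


Working backward. After the program, the postcondition w + 3*e - 2 <= 3 must hold; in canonical form it is 3*e + w <= 5.
Before g := g + 8: 3*e + w <= 5
Then branch requires 9*e + w <= -1; else branch requires 9*pos + w <= -16.
Before the if: ((e != -6 && e >= -17) ==> 9*e + w <= -1) && ((!(e != -6 && e >= -17)) ==> 9*pos + w <= -16)
Before w := 3*e + 8: ((e != -6 && e >= -17) ==> 12*e <= -9) && ((!(e != -6 && e >= -17)) ==> 3*e + 9*pos <= -24)
The weakest precondition is ((e != -6 && e >= -17) ==> 12*e <= -9) && ((!(e != -6 && e >= -17)) ==> 3*e + 9*pos <= -24).
Check whether e == 1 implies it.
Countermodel: at the initial state e = 1, pos = 0, the precondition holds but the weakest precondition fails.
Answer: invalid


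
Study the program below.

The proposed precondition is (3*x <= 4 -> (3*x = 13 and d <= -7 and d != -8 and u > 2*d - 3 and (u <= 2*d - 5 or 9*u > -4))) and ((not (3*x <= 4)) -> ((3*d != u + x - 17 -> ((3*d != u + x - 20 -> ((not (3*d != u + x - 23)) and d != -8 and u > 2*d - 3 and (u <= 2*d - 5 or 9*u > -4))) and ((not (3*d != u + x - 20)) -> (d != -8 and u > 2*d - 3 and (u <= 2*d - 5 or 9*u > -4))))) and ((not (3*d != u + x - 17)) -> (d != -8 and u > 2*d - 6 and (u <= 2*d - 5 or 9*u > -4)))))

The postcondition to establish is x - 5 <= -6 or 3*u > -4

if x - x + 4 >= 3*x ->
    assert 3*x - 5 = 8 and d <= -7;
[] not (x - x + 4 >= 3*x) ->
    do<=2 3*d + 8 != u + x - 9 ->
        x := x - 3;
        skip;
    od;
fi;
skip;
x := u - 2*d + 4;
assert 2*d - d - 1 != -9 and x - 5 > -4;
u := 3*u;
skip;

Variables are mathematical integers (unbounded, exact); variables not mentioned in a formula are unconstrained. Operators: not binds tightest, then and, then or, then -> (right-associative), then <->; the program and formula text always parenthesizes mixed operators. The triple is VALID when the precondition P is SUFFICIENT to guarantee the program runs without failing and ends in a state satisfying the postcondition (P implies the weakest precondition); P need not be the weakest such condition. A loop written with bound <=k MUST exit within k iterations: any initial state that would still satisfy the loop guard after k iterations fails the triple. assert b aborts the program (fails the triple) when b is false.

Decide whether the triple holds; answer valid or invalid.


Working backward. After the program, the postcondition x - 5 <= -6 or 3*u > -4 must hold; in canonical form it is x <= -1 or 3*u > -4.
Before skip: x <= -1 or 3*u > -4
Before u := 3*u: x <= -1 or 9*u > -4
Before assert 2*d - d - 1 != -9 and x - 5 > -4: d != -8 and x > 1 and (x <= -1 or 9*u > -4)
Before x := u - 2*d + 4: d != -8 and u > 2*d - 3 and (u <= 2*d - 5 or 9*u > -4)
Before skip: d != -8 and u > 2*d - 3 and (u <= 2*d - 5 or 9*u > -4)
Then branch requires 3*x = 13 and d <= -7 and d != -8 and u > 2*d - 3 and (u <= 2*d - 5 or 9*u > -4); else branch requires (3*d != u + x - 17 -> ((3*d != u + x - 20 -> ((not (3*d != u + x - 23)) and d != -8 and u > 2*d - 3 and (u <= 2*d - 5 or 9*u > -4))) and ((not (3*d != u + x - 20)) -> (d != -8 and u > 2*d - 3 and (u <= 2*d - 5 or 9*u > -4))))) and ((not (3*d != u + x - 17)) -> (d != -8 and u > 2*d - 3 and (u <= 2*d - 5 or 9*u > -4))).
Before the if: (3*x <= 4 -> (3*x = 13 and d <= -7 and d != -8 and u > 2*d - 3 and (u <= 2*d - 5 or 9*u > -4))) and ((not (3*x <= 4)) -> ((3*d != u + x - 17 -> ((3*d != u + x - 20 -> ((not (3*d != u + x - 23)) and d != -8 and u > 2*d - 3 and (u <= 2*d - 5 or 9*u > -4))) and ((not (3*d != u + x - 20)) -> (d != -8 and u > 2*d - 3 and (u <= 2*d - 5 or 9*u > -4))))) and ((not (3*d != u + x - 17)) -> (d != -8 and u > 2*d - 3 and (u <= 2*d - 5 or 9*u > -4)))))
The weakest precondition is (3*x <= 4 -> (3*x = 13 and d <= -7 and d != -8 and u > 2*d - 3 and (u <= 2*d - 5 or 9*u > -4))) and ((not (3*x <= 4)) -> ((3*d != u + x - 17 -> ((3*d != u + x - 20 -> ((not (3*d != u + x - 23)) and d != -8 and u > 2*d - 3 and (u <= 2*d - 5 or 9*u > -4))) and ((not (3*d != u + x - 20)) -> (d != -8 and u > 2*d - 3 and (u <= 2*d - 5 or 9*u > -4))))) and ((not (3*d != u + x - 17)) -> (d != -8 and u > 2*d - 3 and (u <= 2*d - 5 or 9*u > -4))))).
Check whether (3*x <= 4 -> (3*x = 13 and d <= -7 and d != -8 and u > 2*d - 3 and (u <= 2*d - 5 or 9*u > -4))) and ((not (3*x <= 4)) -> ((3*d != u + x - 17 -> ((3*d != u + x - 20 -> ((not (3*d != u + x - 23)) and d != -8 and u > 2*d - 3 and (u <= 2*d - 5 or 9*u > -4))) and ((not (3*d != u + x - 20)) -> (d != -8 and u > 2*d - 3 and (u <= 2*d - 5 or 9*u > -4))))) and ((not (3*d != u + x - 17)) -> (d != -8 and u > 2*d - 6 and (u <= 2*d - 5 or 9*u > -4))))) implies it.
Countermodel: at the initial state d = 2, u = 0, x = 23, the precondition holds but the weakest precondition fails.
Answer: invalid


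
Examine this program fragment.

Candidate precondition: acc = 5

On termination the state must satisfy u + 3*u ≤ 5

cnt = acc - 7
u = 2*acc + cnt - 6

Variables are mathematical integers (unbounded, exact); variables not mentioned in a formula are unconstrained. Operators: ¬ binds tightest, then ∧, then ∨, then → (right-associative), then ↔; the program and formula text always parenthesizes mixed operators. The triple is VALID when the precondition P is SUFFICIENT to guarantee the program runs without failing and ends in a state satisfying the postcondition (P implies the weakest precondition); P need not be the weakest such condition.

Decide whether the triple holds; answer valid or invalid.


Working backward. After the program, the postcondition u + 3*u ≤ 5 must hold; in canonical form it is 4*u ≤ 5.
Before u := 2*acc + cnt - 6: 8*acc + 4*cnt ≤ 29
Before cnt := acc - 7: 12*acc ≤ 57
The weakest precondition is 12*acc ≤ 57.
Check whether acc = 5 implies it.
Countermodel: at the initial state acc = 5, the precondition holds but the weakest precondition fails.
Answer: invalid


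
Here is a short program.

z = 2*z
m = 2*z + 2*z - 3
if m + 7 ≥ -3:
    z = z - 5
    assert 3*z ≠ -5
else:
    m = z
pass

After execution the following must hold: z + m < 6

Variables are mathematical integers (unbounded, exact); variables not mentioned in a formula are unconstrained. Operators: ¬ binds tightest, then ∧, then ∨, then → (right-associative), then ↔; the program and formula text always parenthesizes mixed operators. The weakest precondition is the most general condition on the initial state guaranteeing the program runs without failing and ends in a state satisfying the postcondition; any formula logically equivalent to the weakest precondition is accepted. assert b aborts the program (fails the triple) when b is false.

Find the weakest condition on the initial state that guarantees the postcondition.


Working backward. After the program, the postcondition z + m < 6 must hold; in canonical form it is m + z < 6.
Before skip: m + z < 6
Then branch requires 3*z ≠ 10 ∧ m + z < 11; else branch requires 2*z < 6.
Before the if: (m ≥ -10 → (3*z ≠ 10 ∧ m + z < 11)) ∧ ((¬(m ≥ -10)) → 2*z < 6)
Before m := 2*z + 2*z - 3: (4*z ≥ -7 → (3*z ≠ 10 ∧ 5*z < 14)) ∧ ((¬(4*z ≥ -7)) → 2*z < 6)
Before z := 2*z: (8*z ≥ -7 → (6*z ≠ 10 ∧ 10*z < 14)) ∧ ((¬(8*z ≥ -7)) → 4*z < 6)
Answer: WP = (8*z ≥ -7 → (6*z ≠ 10 ∧ 10*z < 14)) ∧ ((¬(8*z ≥ -7)) → 4*z < 6)


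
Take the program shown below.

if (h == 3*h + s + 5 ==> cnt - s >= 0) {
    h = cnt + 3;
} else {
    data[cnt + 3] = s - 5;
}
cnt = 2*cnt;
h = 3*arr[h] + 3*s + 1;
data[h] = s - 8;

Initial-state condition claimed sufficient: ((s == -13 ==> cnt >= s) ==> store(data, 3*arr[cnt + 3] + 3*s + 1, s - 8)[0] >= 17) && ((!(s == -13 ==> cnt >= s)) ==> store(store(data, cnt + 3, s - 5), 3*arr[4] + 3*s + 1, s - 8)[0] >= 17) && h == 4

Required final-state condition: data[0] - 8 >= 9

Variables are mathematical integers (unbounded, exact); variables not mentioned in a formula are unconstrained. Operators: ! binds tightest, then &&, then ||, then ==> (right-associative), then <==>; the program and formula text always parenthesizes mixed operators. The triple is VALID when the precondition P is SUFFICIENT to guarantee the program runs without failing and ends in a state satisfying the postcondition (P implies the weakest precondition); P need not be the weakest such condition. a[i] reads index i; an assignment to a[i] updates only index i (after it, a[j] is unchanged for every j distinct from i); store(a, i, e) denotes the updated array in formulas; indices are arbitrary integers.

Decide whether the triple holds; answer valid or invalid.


Working backward. After the program, the postcondition data[0] - 8 >= 9 must hold; in canonical form it is data[0] >= 17.
Before data[h] := s - 8: store(data, h, s - 8)[0] >= 17
Before h := 3*arr[h] + 3*s + 1: store(data, 3*arr[h] + 3*s + 1, s - 8)[0] >= 17
Before cnt := 2*cnt: store(data, 3*arr[h] + 3*s + 1, s - 8)[0] >= 17
Then branch requires store(data, 3*arr[cnt + 3] + 3*s + 1, s - 8)[0] >= 17; else branch requires store(store(data, cnt + 3, s - 5), 3*arr[h] + 3*s + 1, s - 8)[0] >= 17.
Before the if: ((2*h + s == -5 ==> cnt >= s) ==> store(data, 3*arr[cnt + 3] + 3*s + 1, s - 8)[0] >= 17) && ((!(2*h + s == -5 ==> cnt >= s)) ==> store(store(data, cnt + 3, s - 5), 3*arr[h] + 3*s + 1, s - 8)[0] >= 17)
The weakest precondition is ((2*h + s == -5 ==> cnt >= s) ==> store(data, 3*arr[cnt + 3] + 3*s + 1, s - 8)[0] >= 17) && ((!(2*h + s == -5 ==> cnt >= s)) ==> store(store(data, cnt + 3, s - 5), 3*arr[h] + 3*s + 1, s - 8)[0] >= 17).
Check whether ((s == -13 ==> cnt >= s) ==> store(data, 3*arr[cnt + 3] + 3*s + 1, s - 8)[0] >= 17) && ((!(s == -13 ==> cnt >= s)) ==> store(store(data, cnt + 3, s - 5), 3*arr[4] + 3*s + 1, s - 8)[0] >= 17) && h == 4 implies it.
Every state satisfying the precondition satisfies the weakest precondition: the implication holds.
Answer: valid


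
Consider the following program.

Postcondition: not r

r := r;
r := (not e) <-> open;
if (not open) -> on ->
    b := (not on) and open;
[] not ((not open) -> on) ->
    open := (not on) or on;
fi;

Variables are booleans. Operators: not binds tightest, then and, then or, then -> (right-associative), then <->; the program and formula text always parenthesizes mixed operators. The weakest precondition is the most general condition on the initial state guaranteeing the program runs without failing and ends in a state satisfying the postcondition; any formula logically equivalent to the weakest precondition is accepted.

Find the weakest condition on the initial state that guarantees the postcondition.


Working backward. After the program, not r must hold.
Then branch requires not r; else branch requires not r.
Before the if: (((not open) -> on) -> (not r)) and ((not ((not open) -> on)) -> (not r))
Before r := (not e) <-> open: (((not open) -> on) -> (not ((not e) <-> open))) and ((not ((not open) -> on)) -> (not ((not e) <-> open)))
Before r := r: (((not open) -> on) -> (not ((not e) <-> open))) and ((not ((not open) -> on)) -> (not ((not e) <-> open)))
Answer: WP = (((not open) -> on) -> (not ((not e) <-> open))) and ((not ((not open) -> on)) -> (not ((not e) <-> open)))


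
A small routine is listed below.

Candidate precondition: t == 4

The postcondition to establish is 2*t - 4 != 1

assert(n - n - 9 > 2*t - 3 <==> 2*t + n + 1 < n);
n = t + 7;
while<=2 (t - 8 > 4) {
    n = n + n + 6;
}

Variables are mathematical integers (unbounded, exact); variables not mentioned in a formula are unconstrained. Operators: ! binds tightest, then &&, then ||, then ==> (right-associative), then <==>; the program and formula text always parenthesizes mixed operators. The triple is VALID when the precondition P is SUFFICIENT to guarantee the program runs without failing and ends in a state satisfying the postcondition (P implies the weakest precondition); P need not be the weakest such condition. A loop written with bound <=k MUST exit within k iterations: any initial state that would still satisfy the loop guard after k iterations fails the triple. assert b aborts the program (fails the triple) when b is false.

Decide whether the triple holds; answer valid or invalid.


Working backward. After the program, the postcondition 2*t - 4 != 1 must hold; in canonical form it is 2*t != 5.
Before the loop (bound <=2), unroll the exhaustion recursion (WP_0 = exit-now case; WP_j = one more guarded iteration, up to j = 2):
  WP_0: (!(t > 12)) && 2*t != 5
  WP_1: (t > 12 ==> ((!(t > 12)) && 2*t != 5)) && ((!(t > 12)) ==> 2*t != 5)
  WP_2: (t > 12 ==> ((t > 12 ==> ((!(t > 12)) && 2*t != 5)) && ((!(t > 12)) ==> 2*t != 5))) && ((!(t > 12)) ==> 2*t != 5)
So before the loop: (t > 12 ==> ((t > 12 ==> ((!(t > 12)) && 2*t != 5)) && ((!(t > 12)) ==> 2*t != 5))) && ((!(t > 12)) ==> 2*t != 5)
Before n := t + 7: (t > 12 ==> ((t > 12 ==> ((!(t > 12)) && 2*t != 5)) && ((!(t > 12)) ==> 2*t != 5))) && ((!(t > 12)) ==> 2*t != 5)
Before assert n - n - 9 > 2*t - 3 <==> 2*t + n + 1 < n: (2*t < -6 <==> 2*t < -1) && (t > 12 ==> ((t > 12 ==> ((!(t > 12)) && 2*t != 5)) && ((!(t > 12)) ==> 2*t != 5))) && ((!(t > 12)) ==> 2*t != 5)
The weakest precondition is (2*t < -6 <==> 2*t < -1) && (t > 12 ==> ((t > 12 ==> ((!(t > 12)) && 2*t != 5)) && ((!(t > 12)) ==> 2*t != 5))) && ((!(t > 12)) ==> 2*t != 5).
Check whether t == 4 implies it.
Every state satisfying the precondition satisfies the weakest precondition: the implication holds.
Answer: valid


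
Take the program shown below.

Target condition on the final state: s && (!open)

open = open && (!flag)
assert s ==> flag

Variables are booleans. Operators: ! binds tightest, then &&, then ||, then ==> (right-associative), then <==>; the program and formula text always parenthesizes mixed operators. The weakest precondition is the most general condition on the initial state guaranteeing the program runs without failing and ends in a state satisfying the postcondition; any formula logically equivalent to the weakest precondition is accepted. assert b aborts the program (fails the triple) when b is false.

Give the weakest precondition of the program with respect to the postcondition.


Working backward. After the program, s && (!open) must hold.
Before assert s ==> flag: (s ==> flag) && s && (!open)
Before open := open && (!flag): (s ==> flag) && s && (!(open && (!flag)))
Answer: WP = (s ==> flag) && s && (!(open && (!flag)))


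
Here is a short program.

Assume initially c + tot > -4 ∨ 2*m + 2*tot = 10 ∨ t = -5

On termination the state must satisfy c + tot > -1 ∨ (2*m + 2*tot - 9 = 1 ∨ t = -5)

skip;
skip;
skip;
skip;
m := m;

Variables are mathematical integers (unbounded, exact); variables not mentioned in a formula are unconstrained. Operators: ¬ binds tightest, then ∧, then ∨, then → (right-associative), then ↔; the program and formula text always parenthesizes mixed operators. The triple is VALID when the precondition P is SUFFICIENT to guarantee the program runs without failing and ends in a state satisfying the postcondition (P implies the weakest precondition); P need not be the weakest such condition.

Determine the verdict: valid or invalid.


Working backward. After the program, the postcondition c + tot > -1 ∨ (2*m + 2*tot - 9 = 1 ∨ t = -5) must hold; in canonical form it is c + tot > -1 ∨ 2*m + 2*tot = 10 ∨ t = -5.
Before m := m: c + tot > -1 ∨ 2*m + 2*tot = 10 ∨ t = -5
Before skip: c + tot > -1 ∨ 2*m + 2*tot = 10 ∨ t = -5
Before skip: c + tot > -1 ∨ 2*m + 2*tot = 10 ∨ t = -5
Before skip: c + tot > -1 ∨ 2*m + 2*tot = 10 ∨ t = -5
Before skip: c + tot > -1 ∨ 2*m + 2*tot = 10 ∨ t = -5
The weakest precondition is c + tot > -1 ∨ 2*m + 2*tot = 10 ∨ t = -5.
Check whether c + tot > -4 ∨ 2*m + 2*tot = 10 ∨ t = -5 implies it.
Countermodel: at the initial state c = -1, m = 0, t = -4, tot = 0, the precondition holds but the weakest precondition fails.
Answer: invalid


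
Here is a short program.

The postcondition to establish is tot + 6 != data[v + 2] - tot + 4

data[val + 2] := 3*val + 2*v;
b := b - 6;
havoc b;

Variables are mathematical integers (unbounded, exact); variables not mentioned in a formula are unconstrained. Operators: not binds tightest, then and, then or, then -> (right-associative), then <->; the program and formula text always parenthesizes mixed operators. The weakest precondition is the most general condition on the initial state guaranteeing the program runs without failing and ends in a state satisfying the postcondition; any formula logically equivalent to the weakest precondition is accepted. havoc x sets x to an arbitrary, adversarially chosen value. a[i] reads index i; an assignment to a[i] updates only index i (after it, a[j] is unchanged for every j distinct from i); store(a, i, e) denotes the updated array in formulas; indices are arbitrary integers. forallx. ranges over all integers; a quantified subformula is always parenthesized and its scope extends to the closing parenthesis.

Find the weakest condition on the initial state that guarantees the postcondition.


Working backward. After the program, the postcondition tot + 6 != data[v + 2] - tot + 4 must hold; in canonical form it is 2*tot != data[v + 2] - 2.
Before havoc b: 2*tot != data[v + 2] - 2
Before b := b - 6: 2*tot != data[v + 2] - 2
Before data[val + 2] := 3*val + 2*v: 2*tot != store(data, val + 2, 2*v + 3*val)[v + 2] - 2
Answer: WP = 2*tot != store(data, val + 2, 2*v + 3*val)[v + 2] - 2


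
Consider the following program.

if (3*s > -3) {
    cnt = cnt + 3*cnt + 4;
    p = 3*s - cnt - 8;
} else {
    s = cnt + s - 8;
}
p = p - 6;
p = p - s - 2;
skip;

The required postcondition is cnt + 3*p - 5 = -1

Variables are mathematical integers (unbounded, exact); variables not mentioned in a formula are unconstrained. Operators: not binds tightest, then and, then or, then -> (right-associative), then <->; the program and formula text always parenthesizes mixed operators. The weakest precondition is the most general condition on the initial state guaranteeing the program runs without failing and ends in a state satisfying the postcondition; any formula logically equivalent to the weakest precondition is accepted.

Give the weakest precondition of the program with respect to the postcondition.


Working backward. After the program, the postcondition cnt + 3*p - 5 = -1 must hold; in canonical form it is cnt + 3*p = 4.
Before skip: cnt + 3*p = 4
Before p := p - s - 2: cnt + 3*p = 3*s + 10
Before p := p - 6: cnt + 3*p = 3*s + 28
Then branch requires 6*s = 8*cnt + 60; else branch requires 3*p = 2*cnt + 3*s + 4.
Before the if: (3*s > -3 -> 6*s = 8*cnt + 60) and ((not (3*s > -3)) -> 3*p = 2*cnt + 3*s + 4)
Answer: WP = (3*s > -3 -> 6*s = 8*cnt + 60) and ((not (3*s > -3)) -> 3*p = 2*cnt + 3*s + 4)


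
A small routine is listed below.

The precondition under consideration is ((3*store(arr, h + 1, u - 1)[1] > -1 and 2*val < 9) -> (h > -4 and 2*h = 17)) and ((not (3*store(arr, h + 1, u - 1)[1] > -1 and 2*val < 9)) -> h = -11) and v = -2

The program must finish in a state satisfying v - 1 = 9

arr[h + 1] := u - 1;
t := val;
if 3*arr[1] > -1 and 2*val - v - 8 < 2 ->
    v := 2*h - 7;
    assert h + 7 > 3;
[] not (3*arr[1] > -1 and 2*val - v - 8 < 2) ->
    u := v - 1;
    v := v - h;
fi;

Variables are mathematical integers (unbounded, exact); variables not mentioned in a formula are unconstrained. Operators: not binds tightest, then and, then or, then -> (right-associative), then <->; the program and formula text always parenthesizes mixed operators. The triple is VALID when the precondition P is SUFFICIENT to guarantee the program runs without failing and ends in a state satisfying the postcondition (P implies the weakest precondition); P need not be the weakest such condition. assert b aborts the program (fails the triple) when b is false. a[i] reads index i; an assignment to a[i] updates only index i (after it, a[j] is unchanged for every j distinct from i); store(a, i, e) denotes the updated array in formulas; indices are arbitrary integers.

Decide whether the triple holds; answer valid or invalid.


Working backward. After the program, the postcondition v - 1 = 9 must hold; in canonical form it is v = 10.
Then branch requires h > -4 and 2*h = 17; else branch requires v = h + 10.
Before the if: ((3*arr[1] > -1 and 2*val < v + 10) -> (h > -4 and 2*h = 17)) and ((not (3*arr[1] > -1 and 2*val < v + 10)) -> v = h + 10)
Before t := val: ((3*arr[1] > -1 and 2*val < v + 10) -> (h > -4 and 2*h = 17)) and ((not (3*arr[1] > -1 and 2*val < v + 10)) -> v = h + 10)
Before arr[h + 1] := u - 1: ((3*store(arr, h + 1, u - 1)[1] > -1 and 2*val < v + 10) -> (h > -4 and 2*h = 17)) and ((not (3*store(arr, h + 1, u - 1)[1] > -1 and 2*val < v + 10)) -> v = h + 10)
The weakest precondition is ((3*store(arr, h + 1, u - 1)[1] > -1 and 2*val < v + 10) -> (h > -4 and 2*h = 17)) and ((not (3*store(arr, h + 1, u - 1)[1] > -1 and 2*val < v + 10)) -> v = h + 10).
Check whether ((3*store(arr, h + 1, u - 1)[1] > -1 and 2*val < 9) -> (h > -4 and 2*h = 17)) and ((not (3*store(arr, h + 1, u - 1)[1] > -1 and 2*val < 9)) -> h = -11) and v = -2 implies it.
Countermodel: at the initial state arr = {[-10] = -1, [1] = -1, elsewhere -1}, h = -11, u = 0, v = -2, val = 4, the precondition holds but the weakest precondition fails.
Answer: invalid


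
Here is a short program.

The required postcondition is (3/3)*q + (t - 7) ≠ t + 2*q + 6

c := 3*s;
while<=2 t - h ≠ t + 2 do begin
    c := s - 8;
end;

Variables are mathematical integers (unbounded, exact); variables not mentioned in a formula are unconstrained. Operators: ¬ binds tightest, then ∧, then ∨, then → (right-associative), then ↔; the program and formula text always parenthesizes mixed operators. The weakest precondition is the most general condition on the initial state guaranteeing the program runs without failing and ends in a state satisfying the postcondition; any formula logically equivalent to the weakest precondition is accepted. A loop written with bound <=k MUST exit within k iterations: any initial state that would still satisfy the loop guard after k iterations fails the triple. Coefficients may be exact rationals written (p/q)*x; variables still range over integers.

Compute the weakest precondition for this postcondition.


Working backward. After the program, the postcondition (3/3)*q + (t - 7) ≠ t + 2*q + 6 must hold; in canonical form it is q ≠ -13.
Before the loop (bound <=2), unroll the exhaustion recursion (WP_0 = exit-now case; WP_j = one more guarded iteration, up to j = 2):
  WP_0: (¬(h ≠ -2)) ∧ q ≠ -13
  WP_1: (h ≠ -2 → ((¬(h ≠ -2)) ∧ q ≠ -13)) ∧ ((¬(h ≠ -2)) → q ≠ -13)
  WP_2: (h ≠ -2 → ((h ≠ -2 → ((¬(h ≠ -2)) ∧ q ≠ -13)) ∧ ((¬(h ≠ -2)) → q ≠ -13))) ∧ ((¬(h ≠ -2)) → q ≠ -13)
So before the loop: (h ≠ -2 → ((h ≠ -2 → ((¬(h ≠ -2)) ∧ q ≠ -13)) ∧ ((¬(h ≠ -2)) → q ≠ -13))) ∧ ((¬(h ≠ -2)) → q ≠ -13)
Before c := 3*s: (h ≠ -2 → ((h ≠ -2 → ((¬(h ≠ -2)) ∧ q ≠ -13)) ∧ ((¬(h ≠ -2)) → q ≠ -13))) ∧ ((¬(h ≠ -2)) → q ≠ -13)
Answer: WP = (h ≠ -2 → ((h ≠ -2 → ((¬(h ≠ -2)) ∧ q ≠ -13)) ∧ ((¬(h ≠ -2)) → q ≠ -13))) ∧ ((¬(h ≠ -2)) → q ≠ -13)


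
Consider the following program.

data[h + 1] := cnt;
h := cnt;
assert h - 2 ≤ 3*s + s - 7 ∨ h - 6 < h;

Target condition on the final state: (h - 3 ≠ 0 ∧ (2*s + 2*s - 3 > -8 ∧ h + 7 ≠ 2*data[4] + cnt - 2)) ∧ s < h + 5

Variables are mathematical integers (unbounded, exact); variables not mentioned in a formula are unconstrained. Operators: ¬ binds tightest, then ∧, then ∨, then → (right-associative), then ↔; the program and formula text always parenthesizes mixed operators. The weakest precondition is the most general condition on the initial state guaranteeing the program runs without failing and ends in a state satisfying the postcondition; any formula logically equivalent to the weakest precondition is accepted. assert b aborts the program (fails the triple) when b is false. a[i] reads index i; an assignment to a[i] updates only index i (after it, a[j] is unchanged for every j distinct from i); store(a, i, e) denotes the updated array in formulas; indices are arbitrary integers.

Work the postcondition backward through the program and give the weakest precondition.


Working backward. After the program, the postcondition (h - 3 ≠ 0 ∧ (2*s + 2*s - 3 > -8 ∧ h + 7 ≠ 2*data[4] + cnt - 2)) ∧ s < h + 5 must hold; in canonical form it is h ≠ 3 ∧ 4*s > -5 ∧ h ≠ 2*data[4] + cnt - 9 ∧ s < h + 5.
Before assert h - 2 ≤ 3*s + s - 7 ∨ h - 6 < h: h ≠ 3 ∧ 4*s > -5 ∧ h ≠ 2*data[4] + cnt - 9 ∧ s < h + 5
Before h := cnt: cnt ≠ 3 ∧ 4*s > -5 ∧ 2*data[4] ≠ 9 ∧ s < cnt + 5
Before data[h + 1] := cnt: cnt ≠ 3 ∧ 4*s > -5 ∧ 2*store(data, h + 1, cnt)[4] ≠ 9 ∧ s < cnt + 5
Answer: WP = cnt ≠ 3 ∧ 4*s > -5 ∧ 2*store(data, h + 1, cnt)[4] ≠ 9 ∧ s < cnt + 5


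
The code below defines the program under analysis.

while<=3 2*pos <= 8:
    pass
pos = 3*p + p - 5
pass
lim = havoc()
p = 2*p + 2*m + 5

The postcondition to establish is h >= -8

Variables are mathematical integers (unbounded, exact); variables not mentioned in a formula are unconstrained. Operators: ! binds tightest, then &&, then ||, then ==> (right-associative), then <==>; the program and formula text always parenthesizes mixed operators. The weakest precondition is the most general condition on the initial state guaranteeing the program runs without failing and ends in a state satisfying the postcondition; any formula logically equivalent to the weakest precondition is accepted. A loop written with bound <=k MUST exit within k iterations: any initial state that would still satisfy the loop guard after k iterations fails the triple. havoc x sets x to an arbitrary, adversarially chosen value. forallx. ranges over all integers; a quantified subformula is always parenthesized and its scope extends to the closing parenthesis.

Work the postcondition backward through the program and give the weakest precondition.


Working backward. After the program, h >= -8 must hold.
Before p := 2*p + 2*m + 5: h >= -8
Before havoc lim: h >= -8
Before skip: h >= -8
Before pos := 3*p + p - 5: h >= -8
Before the loop (bound <=3), unroll the exhaustion recursion (WP_0 = exit-now case; WP_j = one more guarded iteration, up to j = 3):
  WP_0: (!(2*pos <= 8)) && h >= -8
  WP_1: (2*pos <= 8 ==> ((!(2*pos <= 8)) && h >= -8)) && ((!(2*pos <= 8)) ==> h >= -8)
  WP_2: (2*pos <= 8 ==> ((2*pos <= 8 ==> ((!(2*pos <= 8)) && h >= -8)) && ((!(2*pos <= 8)) ==> h >= -8))) && ((!(2*pos <= 8)) ==> h >= -8)
  WP_3: (2*pos <= 8 ==> ((2*pos <= 8 ==> ((2*pos <= 8 ==> ((!(2*pos <= 8)) && h >= -8)) && ((!(2*pos <= 8)) ==> h >= -8))) && ((!(2*pos <= 8)) ==> h >= -8))) && ((!(2*pos <= 8)) ==> h >= -8)
So before the loop: (2*pos <= 8 ==> ((2*pos <= 8 ==> ((2*pos <= 8 ==> ((!(2*pos <= 8)) && h >= -8)) && ((!(2*pos <= 8)) ==> h >= -8))) && ((!(2*pos <= 8)) ==> h >= -8))) && ((!(2*pos <= 8)) ==> h >= -8)
Answer: WP = (2*pos <= 8 ==> ((2*pos <= 8 ==> ((2*pos <= 8 ==> ((!(2*pos <= 8)) && h >= -8)) && ((!(2*pos <= 8)) ==> h >= -8))) && ((!(2*pos <= 8)) ==> h >= -8))) && ((!(2*pos <= 8)) ==> h >= -8)


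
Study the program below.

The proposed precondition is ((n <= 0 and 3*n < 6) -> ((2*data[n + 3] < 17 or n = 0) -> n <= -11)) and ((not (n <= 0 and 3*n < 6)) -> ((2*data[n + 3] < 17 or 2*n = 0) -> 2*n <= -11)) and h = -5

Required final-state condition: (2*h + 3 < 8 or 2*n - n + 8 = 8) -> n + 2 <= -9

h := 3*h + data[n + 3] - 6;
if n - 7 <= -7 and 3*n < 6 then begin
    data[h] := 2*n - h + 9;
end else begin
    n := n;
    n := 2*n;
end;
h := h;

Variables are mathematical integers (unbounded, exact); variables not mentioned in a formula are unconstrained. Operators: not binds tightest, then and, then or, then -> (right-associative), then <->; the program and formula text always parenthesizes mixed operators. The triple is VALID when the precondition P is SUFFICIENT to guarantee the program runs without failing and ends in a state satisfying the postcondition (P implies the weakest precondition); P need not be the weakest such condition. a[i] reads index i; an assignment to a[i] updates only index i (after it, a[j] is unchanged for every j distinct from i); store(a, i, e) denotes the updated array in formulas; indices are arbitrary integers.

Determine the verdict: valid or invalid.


Working backward. After the program, the postcondition (2*h + 3 < 8 or 2*n - n + 8 = 8) -> n + 2 <= -9 must hold; in canonical form it is (2*h < 5 or n = 0) -> n <= -11.
Before h := h: (2*h < 5 or n = 0) -> n <= -11
Then branch requires (2*h < 5 or n = 0) -> n <= -11; else branch requires (2*h < 5 or 2*n = 0) -> 2*n <= -11.
Before the if: ((n <= 0 and 3*n < 6) -> ((2*h < 5 or n = 0) -> n <= -11)) and ((not (n <= 0 and 3*n < 6)) -> ((2*h < 5 or 2*n = 0) -> 2*n <= -11))
Before h := 3*h + data[n + 3] - 6: ((n <= 0 and 3*n < 6) -> ((2*data[n + 3] + 6*h < 17 or n = 0) -> n <= -11)) and ((not (n <= 0 and 3*n < 6)) -> ((2*data[n + 3] + 6*h < 17 or 2*n = 0) -> 2*n <= -11))
The weakest precondition is ((n <= 0 and 3*n < 6) -> ((2*data[n + 3] + 6*h < 17 or n = 0) -> n <= -11)) and ((not (n <= 0 and 3*n < 6)) -> ((2*data[n + 3] + 6*h < 17 or 2*n = 0) -> 2*n <= -11)).
Check whether ((n <= 0 and 3*n < 6) -> ((2*data[n + 3] < 17 or n = 0) -> n <= -11)) and ((not (n <= 0 and 3*n < 6)) -> ((2*data[n + 3] < 17 or 2*n = 0) -> 2*n <= -11)) and h = -5 implies it.
Countermodel: at the initial state data = {[2] = 9, elsewhere 9}, h = -5, n = -1, the precondition holds but the weakest precondition fails.
Answer: invalid


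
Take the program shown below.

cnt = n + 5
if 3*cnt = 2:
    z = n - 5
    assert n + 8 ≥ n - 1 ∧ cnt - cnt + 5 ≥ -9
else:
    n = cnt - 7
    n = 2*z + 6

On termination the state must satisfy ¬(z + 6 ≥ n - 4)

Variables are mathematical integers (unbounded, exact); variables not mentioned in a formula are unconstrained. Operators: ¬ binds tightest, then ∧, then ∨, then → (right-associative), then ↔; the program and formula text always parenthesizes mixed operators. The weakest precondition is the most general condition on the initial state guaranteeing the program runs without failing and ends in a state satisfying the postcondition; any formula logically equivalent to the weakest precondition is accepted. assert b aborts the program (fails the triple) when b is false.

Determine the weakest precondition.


Working backward. After the program, the postcondition ¬(z + 6 ≥ n - 4) must hold; in canonical form it is ¬(z ≥ n - 10).
Then branch requires false; else branch requires ¬(z ≤ 4).
Before the if: (¬(3*cnt = 2)) ∧ ((¬(3*cnt = 2)) → (¬(z ≤ 4)))
Before cnt := n + 5: (¬(3*n = -13)) ∧ ((¬(3*n = -13)) → (¬(z ≤ 4)))
Answer: WP = (¬(3*n = -13)) ∧ ((¬(3*n = -13)) → (¬(z ≤ 4)))


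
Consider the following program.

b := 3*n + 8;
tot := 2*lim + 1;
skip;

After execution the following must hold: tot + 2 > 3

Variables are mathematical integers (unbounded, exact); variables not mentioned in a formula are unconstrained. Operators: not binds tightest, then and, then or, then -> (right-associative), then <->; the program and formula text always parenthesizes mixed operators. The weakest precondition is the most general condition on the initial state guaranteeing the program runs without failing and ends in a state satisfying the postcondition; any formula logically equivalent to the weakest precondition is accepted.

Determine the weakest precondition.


Working backward. After the program, the postcondition tot + 2 > 3 must hold; in canonical form it is tot > 1.
Before skip: tot > 1
Before tot := 2*lim + 1: 2*lim > 0
Before b := 3*n + 8: 2*lim > 0
Answer: WP = 2*lim > 0


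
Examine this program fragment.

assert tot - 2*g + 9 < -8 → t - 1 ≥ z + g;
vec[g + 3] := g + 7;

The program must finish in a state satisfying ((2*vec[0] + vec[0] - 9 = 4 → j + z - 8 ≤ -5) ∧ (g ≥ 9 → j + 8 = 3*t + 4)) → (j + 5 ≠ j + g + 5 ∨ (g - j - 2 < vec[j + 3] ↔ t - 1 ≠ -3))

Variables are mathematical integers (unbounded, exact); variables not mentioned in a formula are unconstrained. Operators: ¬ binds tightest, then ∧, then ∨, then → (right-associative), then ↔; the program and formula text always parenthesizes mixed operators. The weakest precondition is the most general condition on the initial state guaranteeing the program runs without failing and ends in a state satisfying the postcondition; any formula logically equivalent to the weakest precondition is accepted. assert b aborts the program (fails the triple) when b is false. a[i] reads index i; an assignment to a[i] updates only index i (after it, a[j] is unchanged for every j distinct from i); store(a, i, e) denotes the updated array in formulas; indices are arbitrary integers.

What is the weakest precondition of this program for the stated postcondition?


Working backward. After the program, the postcondition ((2*vec[0] + vec[0] - 9 = 4 → j + z - 8 ≤ -5) ∧ (g ≥ 9 → j + 8 = 3*t + 4)) → (j + 5 ≠ j + g + 5 ∨ (g - j - 2 < vec[j + 3] ↔ t - 1 ≠ -3)) must hold; in canonical form it is ((3*vec[0] = 13 → j + z ≤ 3) ∧ (g ≥ 9 → j = 3*t - 4)) → (g ≠ 0 ∨ (g < vec[j + 3] + j + 2 ↔ t ≠ -2)).
Before vec[g + 3] := g + 7: ((3*store(vec, g + 3, g + 7)[0] = 13 → j + z ≤ 3) ∧ (g ≥ 9 → j = 3*t - 4)) → (g ≠ 0 ∨ (g < store(vec, g + 3, g + 7)[j + 3] + j + 2 ↔ t ≠ -2))
Before assert tot - 2*g + 9 < -8 → t - 1 ≥ z + g: (tot < 2*g - 17 → t ≥ g + z + 1) ∧ (((3*store(vec, g + 3, g + 7)[0] = 13 → j + z ≤ 3) ∧ (g ≥ 9 → j = 3*t - 4)) → (g ≠ 0 ∨ (g < store(vec, g + 3, g + 7)[j + 3] + j + 2 ↔ t ≠ -2)))
Answer: WP = (tot < 2*g - 17 → t ≥ g + z + 1) ∧ (((3*store(vec, g + 3, g + 7)[0] = 13 → j + z ≤ 3) ∧ (g ≥ 9 → j = 3*t - 4)) → (g ≠ 0 ∨ (g < store(vec, g + 3, g + 7)[j + 3] + j + 2 ↔ t ≠ -2)))


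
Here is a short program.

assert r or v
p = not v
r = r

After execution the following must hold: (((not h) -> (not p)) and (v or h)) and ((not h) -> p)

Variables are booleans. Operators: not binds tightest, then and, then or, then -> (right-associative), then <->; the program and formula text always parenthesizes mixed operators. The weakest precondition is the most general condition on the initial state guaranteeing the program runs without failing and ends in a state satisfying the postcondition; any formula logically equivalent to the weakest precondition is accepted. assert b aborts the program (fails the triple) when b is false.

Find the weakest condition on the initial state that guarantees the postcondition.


Working backward. After the program, the postcondition (((not h) -> (not p)) and (v or h)) and ((not h) -> p) must hold; in canonical form it is ((not h) -> (not p)) and (v or h) and ((not h) -> p).
Before r := r: ((not h) -> (not p)) and (v or h) and ((not h) -> p)
Before p := not v: ((not h) -> v) and (v or h) and ((not h) -> (not v))
Before assert r or v: (r or v) and ((not h) -> v) and (v or h) and ((not h) -> (not v))
Answer: WP = (r or v) and ((not h) -> v) and (v or h) and ((not h) -> (not v))


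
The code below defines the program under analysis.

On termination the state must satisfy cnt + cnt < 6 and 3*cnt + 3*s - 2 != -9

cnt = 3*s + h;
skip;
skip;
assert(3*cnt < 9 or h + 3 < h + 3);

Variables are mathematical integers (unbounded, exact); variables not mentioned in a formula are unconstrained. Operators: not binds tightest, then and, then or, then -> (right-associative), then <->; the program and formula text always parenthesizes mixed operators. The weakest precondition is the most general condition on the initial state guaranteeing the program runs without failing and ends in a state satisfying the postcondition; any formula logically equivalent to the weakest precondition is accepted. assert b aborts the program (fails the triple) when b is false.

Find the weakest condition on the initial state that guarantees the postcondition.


Working backward. After the program, the postcondition cnt + cnt < 6 and 3*cnt + 3*s - 2 != -9 must hold; in canonical form it is 2*cnt < 6 and 3*cnt + 3*s != -7.
Before assert 3*cnt < 9 or h + 3 < h + 3: 3*cnt < 9 and 2*cnt < 6 and 3*cnt + 3*s != -7
Before skip: 3*cnt < 9 and 2*cnt < 6 and 3*cnt + 3*s != -7
Before skip: 3*cnt < 9 and 2*cnt < 6 and 3*cnt + 3*s != -7
Before cnt := 3*s + h: 3*h + 9*s < 9 and 2*h + 6*s < 6 and 3*h + 12*s != -7
Answer: WP = 3*h + 9*s < 9 and 2*h + 6*s < 6 and 3*h + 12*s != -7


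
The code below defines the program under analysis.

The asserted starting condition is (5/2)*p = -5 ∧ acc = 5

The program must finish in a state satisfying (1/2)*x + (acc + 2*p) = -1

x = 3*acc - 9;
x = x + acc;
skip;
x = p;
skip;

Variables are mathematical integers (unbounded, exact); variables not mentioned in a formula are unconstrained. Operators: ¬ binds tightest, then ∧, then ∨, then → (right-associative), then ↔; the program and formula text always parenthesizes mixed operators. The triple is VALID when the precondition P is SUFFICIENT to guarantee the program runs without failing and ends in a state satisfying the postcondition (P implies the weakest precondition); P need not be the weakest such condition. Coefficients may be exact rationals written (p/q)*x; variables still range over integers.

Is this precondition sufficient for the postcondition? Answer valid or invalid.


Working backward. After the program, the postcondition (1/2)*x + (acc + 2*p) = -1 must hold; in canonical form it is acc + 2*p + (1/2)*x = -1.
Before skip: acc + 2*p + (1/2)*x = -1
Before x := p: acc + (5/2)*p = -1
Before skip: acc + (5/2)*p = -1
Before x := x + acc: acc + (5/2)*p = -1
Before x := 3*acc - 9: acc + (5/2)*p = -1
The weakest precondition is acc + (5/2)*p = -1.
Check whether (5/2)*p = -5 ∧ acc = 5 implies it.
Countermodel: at the initial state acc = 5, p = -2, the precondition holds but the weakest precondition fails.
Answer: invalid


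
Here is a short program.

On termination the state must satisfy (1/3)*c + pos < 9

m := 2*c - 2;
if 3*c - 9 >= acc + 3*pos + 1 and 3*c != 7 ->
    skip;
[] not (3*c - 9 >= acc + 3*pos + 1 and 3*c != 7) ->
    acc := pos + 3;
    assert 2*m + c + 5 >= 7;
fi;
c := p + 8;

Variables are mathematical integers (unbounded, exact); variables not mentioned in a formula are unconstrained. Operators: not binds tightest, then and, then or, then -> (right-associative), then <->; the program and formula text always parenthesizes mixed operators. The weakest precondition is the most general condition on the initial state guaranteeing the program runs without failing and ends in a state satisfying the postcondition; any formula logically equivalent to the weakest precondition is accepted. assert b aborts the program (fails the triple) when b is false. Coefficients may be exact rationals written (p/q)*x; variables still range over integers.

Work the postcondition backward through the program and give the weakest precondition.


Working backward. After the program, (1/3)*c + pos < 9 must hold.
Before c := p + 8: (1/3)*p + pos < 19/3
Then branch requires (1/3)*p + pos < 19/3; else branch requires c + 2*m >= 2 and (1/3)*p + pos < 19/3.
Before the if: ((3*c >= acc + 3*pos + 10 and 3*c != 7) -> (1/3)*p + pos < 19/3) and ((not (3*c >= acc + 3*pos + 10 and 3*c != 7)) -> (c + 2*m >= 2 and (1/3)*p + pos < 19/3))
Before m := 2*c - 2: ((3*c >= acc + 3*pos + 10 and 3*c != 7) -> (1/3)*p + pos < 19/3) and ((not (3*c >= acc + 3*pos + 10 and 3*c != 7)) -> (5*c >= 6 and (1/3)*p + pos < 19/3))
Answer: WP = ((3*c >= acc + 3*pos + 10 and 3*c != 7) -> (1/3)*p + pos < 19/3) and ((not (3*c >= acc + 3*pos + 10 and 3*c != 7)) -> (5*c >= 6 and (1/3)*p + pos < 19/3))
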